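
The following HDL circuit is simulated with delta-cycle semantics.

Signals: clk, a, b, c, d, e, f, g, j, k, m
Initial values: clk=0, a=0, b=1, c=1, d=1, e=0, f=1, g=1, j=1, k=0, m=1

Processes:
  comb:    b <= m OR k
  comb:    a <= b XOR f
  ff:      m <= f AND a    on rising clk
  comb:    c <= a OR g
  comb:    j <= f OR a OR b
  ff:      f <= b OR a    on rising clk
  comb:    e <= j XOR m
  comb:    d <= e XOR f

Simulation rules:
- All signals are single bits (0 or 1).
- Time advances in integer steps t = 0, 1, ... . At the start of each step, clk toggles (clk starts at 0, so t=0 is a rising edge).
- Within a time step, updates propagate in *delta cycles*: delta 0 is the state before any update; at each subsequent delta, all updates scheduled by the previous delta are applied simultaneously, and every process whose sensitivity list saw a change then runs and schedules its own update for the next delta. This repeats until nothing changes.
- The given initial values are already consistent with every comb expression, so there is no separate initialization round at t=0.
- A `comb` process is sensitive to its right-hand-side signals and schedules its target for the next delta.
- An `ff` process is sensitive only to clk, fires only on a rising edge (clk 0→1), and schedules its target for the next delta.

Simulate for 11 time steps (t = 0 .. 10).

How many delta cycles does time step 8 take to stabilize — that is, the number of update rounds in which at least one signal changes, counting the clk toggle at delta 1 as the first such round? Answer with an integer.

4

t0.Δ0 d=1 e=0 b=1 c=1 k=0 a=0 f=1 g=1 j=1 clk=0 m=1
t0.Δ1 d=1 e=0 b=1 c=1 k=0 a=0 f=1 g=1 j=1 clk=1 m=1
t0.Δ2 d=1 e=0 b=1 c=1 k=0 a=0 f=1 g=1 j=1 clk=1 m=0
t0.Δ3 d=1 e=1 b=0 c=1 k=0 a=0 f=1 g=1 j=1 clk=1 m=0
t0.Δ4 d=0 e=1 b=0 c=1 k=0 a=1 f=1 g=1 j=1 clk=1 m=0
t1.Δ0 d=0 e=1 b=0 c=1 k=0 a=1 f=1 g=1 j=1 clk=1 m=0
t1.Δ1 d=0 e=1 b=0 c=1 k=0 a=1 f=1 g=1 j=1 clk=0 m=0
t2.Δ0 d=0 e=1 b=0 c=1 k=0 a=1 f=1 g=1 j=1 clk=0 m=0
t2.Δ1 d=0 e=1 b=0 c=1 k=0 a=1 f=1 g=1 j=1 clk=1 m=0
t2.Δ2 d=0 e=1 b=0 c=1 k=0 a=1 f=1 g=1 j=1 clk=1 m=1
t2.Δ3 d=0 e=0 b=1 c=1 k=0 a=1 f=1 g=1 j=1 clk=1 m=1
t2.Δ4 d=1 e=0 b=1 c=1 k=0 a=0 f=1 g=1 j=1 clk=1 m=1
t3.Δ0 d=1 e=0 b=1 c=1 k=0 a=0 f=1 g=1 j=1 clk=1 m=1
t3.Δ1 d=1 e=0 b=1 c=1 k=0 a=0 f=1 g=1 j=1 clk=0 m=1
t4.Δ0 d=1 e=0 b=1 c=1 k=0 a=0 f=1 g=1 j=1 clk=0 m=1
t4.Δ1 d=1 e=0 b=1 c=1 k=0 a=0 f=1 g=1 j=1 clk=1 m=1
t4.Δ2 d=1 e=0 b=1 c=1 k=0 a=0 f=1 g=1 j=1 clk=1 m=0
t4.Δ3 d=1 e=1 b=0 c=1 k=0 a=0 f=1 g=1 j=1 clk=1 m=0
t4.Δ4 d=0 e=1 b=0 c=1 k=0 a=1 f=1 g=1 j=1 clk=1 m=0
t5.Δ0 d=0 e=1 b=0 c=1 k=0 a=1 f=1 g=1 j=1 clk=1 m=0
t5.Δ1 d=0 e=1 b=0 c=1 k=0 a=1 f=1 g=1 j=1 clk=0 m=0
t6.Δ0 d=0 e=1 b=0 c=1 k=0 a=1 f=1 g=1 j=1 clk=0 m=0
t6.Δ1 d=0 e=1 b=0 c=1 k=0 a=1 f=1 g=1 j=1 clk=1 m=0
t6.Δ2 d=0 e=1 b=0 c=1 k=0 a=1 f=1 g=1 j=1 clk=1 m=1
t6.Δ3 d=0 e=0 b=1 c=1 k=0 a=1 f=1 g=1 j=1 clk=1 m=1
t6.Δ4 d=1 e=0 b=1 c=1 k=0 a=0 f=1 g=1 j=1 clk=1 m=1
t7.Δ0 d=1 e=0 b=1 c=1 k=0 a=0 f=1 g=1 j=1 clk=1 m=1
t7.Δ1 d=1 e=0 b=1 c=1 k=0 a=0 f=1 g=1 j=1 clk=0 m=1
t8.Δ0 d=1 e=0 b=1 c=1 k=0 a=0 f=1 g=1 j=1 clk=0 m=1
t8.Δ1 d=1 e=0 b=1 c=1 k=0 a=0 f=1 g=1 j=1 clk=1 m=1
t8.Δ2 d=1 e=0 b=1 c=1 k=0 a=0 f=1 g=1 j=1 clk=1 m=0
t8.Δ3 d=1 e=1 b=0 c=1 k=0 a=0 f=1 g=1 j=1 clk=1 m=0
t8.Δ4 d=0 e=1 b=0 c=1 k=0 a=1 f=1 g=1 j=1 clk=1 m=0
t9.Δ0 d=0 e=1 b=0 c=1 k=0 a=1 f=1 g=1 j=1 clk=1 m=0
t9.Δ1 d=0 e=1 b=0 c=1 k=0 a=1 f=1 g=1 j=1 clk=0 m=0
t10.Δ0 d=0 e=1 b=0 c=1 k=0 a=1 f=1 g=1 j=1 clk=0 m=0
t10.Δ1 d=0 e=1 b=0 c=1 k=0 a=1 f=1 g=1 j=1 clk=1 m=0
t10.Δ2 d=0 e=1 b=0 c=1 k=0 a=1 f=1 g=1 j=1 clk=1 m=1
t10.Δ3 d=0 e=0 b=1 c=1 k=0 a=1 f=1 g=1 j=1 clk=1 m=1
t10.Δ4 d=1 e=0 b=1 c=1 k=0 a=0 f=1 g=1 j=1 clk=1 m=1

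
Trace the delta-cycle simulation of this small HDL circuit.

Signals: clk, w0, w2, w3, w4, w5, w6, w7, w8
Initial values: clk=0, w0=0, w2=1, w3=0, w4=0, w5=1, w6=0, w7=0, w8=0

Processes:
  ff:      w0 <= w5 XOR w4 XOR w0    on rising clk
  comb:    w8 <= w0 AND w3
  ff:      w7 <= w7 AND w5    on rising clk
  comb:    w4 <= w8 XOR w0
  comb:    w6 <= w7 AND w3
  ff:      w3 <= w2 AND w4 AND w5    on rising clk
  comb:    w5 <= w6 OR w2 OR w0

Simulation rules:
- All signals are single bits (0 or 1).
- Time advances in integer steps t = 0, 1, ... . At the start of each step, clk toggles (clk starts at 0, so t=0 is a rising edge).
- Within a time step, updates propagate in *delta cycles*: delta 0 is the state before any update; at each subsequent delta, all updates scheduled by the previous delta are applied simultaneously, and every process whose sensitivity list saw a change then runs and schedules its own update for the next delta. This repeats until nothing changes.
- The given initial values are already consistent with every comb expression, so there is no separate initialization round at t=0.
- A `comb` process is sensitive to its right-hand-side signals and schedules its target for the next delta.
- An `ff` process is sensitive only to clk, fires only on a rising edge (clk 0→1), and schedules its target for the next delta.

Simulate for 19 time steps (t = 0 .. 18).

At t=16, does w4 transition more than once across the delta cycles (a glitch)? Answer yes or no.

t0.Δ0 w2=1 w3=0 w6=0 w5=1 w7=0 w4=0 clk=0 w0=0 w8=0
t0.Δ1 w2=1 w3=0 w6=0 w5=1 w7=0 w4=0 clk=1 w0=0 w8=0
t0.Δ2 w2=1 w3=0 w6=0 w5=1 w7=0 w4=0 clk=1 w0=1 w8=0
t0.Δ3 w2=1 w3=0 w6=0 w5=1 w7=0 w4=1 clk=1 w0=1 w8=0
t1.Δ0 w2=1 w3=0 w6=0 w5=1 w7=0 w4=1 clk=1 w0=1 w8=0
t1.Δ1 w2=1 w3=0 w6=0 w5=1 w7=0 w4=1 clk=0 w0=1 w8=0
t2.Δ0 w2=1 w3=0 w6=0 w5=1 w7=0 w4=1 clk=0 w0=1 w8=0
t2.Δ1 w2=1 w3=0 w6=0 w5=1 w7=0 w4=1 clk=1 w0=1 w8=0
t2.Δ2 w2=1 w3=1 w6=0 w5=1 w7=0 w4=1 clk=1 w0=1 w8=0
t2.Δ3 w2=1 w3=1 w6=0 w5=1 w7=0 w4=1 clk=1 w0=1 w8=1
t2.Δ4 w2=1 w3=1 w6=0 w5=1 w7=0 w4=0 clk=1 w0=1 w8=1
t3.Δ0 w2=1 w3=1 w6=0 w5=1 w7=0 w4=0 clk=1 w0=1 w8=1
t3.Δ1 w2=1 w3=1 w6=0 w5=1 w7=0 w4=0 clk=0 w0=1 w8=1
t4.Δ0 w2=1 w3=1 w6=0 w5=1 w7=0 w4=0 clk=0 w0=1 w8=1
t4.Δ1 w2=1 w3=1 w6=0 w5=1 w7=0 w4=0 clk=1 w0=1 w8=1
t4.Δ2 w2=1 w3=0 w6=0 w5=1 w7=0 w4=0 clk=1 w0=0 w8=1
t4.Δ3 w2=1 w3=0 w6=0 w5=1 w7=0 w4=1 clk=1 w0=0 w8=0
t4.Δ4 w2=1 w3=0 w6=0 w5=1 w7=0 w4=0 clk=1 w0=0 w8=0
t5.Δ0 w2=1 w3=0 w6=0 w5=1 w7=0 w4=0 clk=1 w0=0 w8=0
t5.Δ1 w2=1 w3=0 w6=0 w5=1 w7=0 w4=0 clk=0 w0=0 w8=0
t6.Δ0 w2=1 w3=0 w6=0 w5=1 w7=0 w4=0 clk=0 w0=0 w8=0
t6.Δ1 w2=1 w3=0 w6=0 w5=1 w7=0 w4=0 clk=1 w0=0 w8=0
t6.Δ2 w2=1 w3=0 w6=0 w5=1 w7=0 w4=0 clk=1 w0=1 w8=0
t6.Δ3 w2=1 w3=0 w6=0 w5=1 w7=0 w4=1 clk=1 w0=1 w8=0
t7.Δ0 w2=1 w3=0 w6=0 w5=1 w7=0 w4=1 clk=1 w0=1 w8=0
t7.Δ1 w2=1 w3=0 w6=0 w5=1 w7=0 w4=1 clk=0 w0=1 w8=0
t8.Δ0 w2=1 w3=0 w6=0 w5=1 w7=0 w4=1 clk=0 w0=1 w8=0
t8.Δ1 w2=1 w3=0 w6=0 w5=1 w7=0 w4=1 clk=1 w0=1 w8=0
t8.Δ2 w2=1 w3=1 w6=0 w5=1 w7=0 w4=1 clk=1 w0=1 w8=0
t8.Δ3 w2=1 w3=1 w6=0 w5=1 w7=0 w4=1 clk=1 w0=1 w8=1
t8.Δ4 w2=1 w3=1 w6=0 w5=1 w7=0 w4=0 clk=1 w0=1 w8=1
t9.Δ0 w2=1 w3=1 w6=0 w5=1 w7=0 w4=0 clk=1 w0=1 w8=1
t9.Δ1 w2=1 w3=1 w6=0 w5=1 w7=0 w4=0 clk=0 w0=1 w8=1
t10.Δ0 w2=1 w3=1 w6=0 w5=1 w7=0 w4=0 clk=0 w0=1 w8=1
t10.Δ1 w2=1 w3=1 w6=0 w5=1 w7=0 w4=0 clk=1 w0=1 w8=1
t10.Δ2 w2=1 w3=0 w6=0 w5=1 w7=0 w4=0 clk=1 w0=0 w8=1
t10.Δ3 w2=1 w3=0 w6=0 w5=1 w7=0 w4=1 clk=1 w0=0 w8=0
t10.Δ4 w2=1 w3=0 w6=0 w5=1 w7=0 w4=0 clk=1 w0=0 w8=0
t11.Δ0 w2=1 w3=0 w6=0 w5=1 w7=0 w4=0 clk=1 w0=0 w8=0
t11.Δ1 w2=1 w3=0 w6=0 w5=1 w7=0 w4=0 clk=0 w0=0 w8=0
t12.Δ0 w2=1 w3=0 w6=0 w5=1 w7=0 w4=0 clk=0 w0=0 w8=0
t12.Δ1 w2=1 w3=0 w6=0 w5=1 w7=0 w4=0 clk=1 w0=0 w8=0
t12.Δ2 w2=1 w3=0 w6=0 w5=1 w7=0 w4=0 clk=1 w0=1 w8=0
t12.Δ3 w2=1 w3=0 w6=0 w5=1 w7=0 w4=1 clk=1 w0=1 w8=0
t13.Δ0 w2=1 w3=0 w6=0 w5=1 w7=0 w4=1 clk=1 w0=1 w8=0
t13.Δ1 w2=1 w3=0 w6=0 w5=1 w7=0 w4=1 clk=0 w0=1 w8=0
t14.Δ0 w2=1 w3=0 w6=0 w5=1 w7=0 w4=1 clk=0 w0=1 w8=0
t14.Δ1 w2=1 w3=0 w6=0 w5=1 w7=0 w4=1 clk=1 w0=1 w8=0
t14.Δ2 w2=1 w3=1 w6=0 w5=1 w7=0 w4=1 clk=1 w0=1 w8=0
t14.Δ3 w2=1 w3=1 w6=0 w5=1 w7=0 w4=1 clk=1 w0=1 w8=1
t14.Δ4 w2=1 w3=1 w6=0 w5=1 w7=0 w4=0 clk=1 w0=1 w8=1
t15.Δ0 w2=1 w3=1 w6=0 w5=1 w7=0 w4=0 clk=1 w0=1 w8=1
t15.Δ1 w2=1 w3=1 w6=0 w5=1 w7=0 w4=0 clk=0 w0=1 w8=1
t16.Δ0 w2=1 w3=1 w6=0 w5=1 w7=0 w4=0 clk=0 w0=1 w8=1
t16.Δ1 w2=1 w3=1 w6=0 w5=1 w7=0 w4=0 clk=1 w0=1 w8=1
t16.Δ2 w2=1 w3=0 w6=0 w5=1 w7=0 w4=0 clk=1 w0=0 w8=1
t16.Δ3 w2=1 w3=0 w6=0 w5=1 w7=0 w4=1 clk=1 w0=0 w8=0
t16.Δ4 w2=1 w3=0 w6=0 w5=1 w7=0 w4=0 clk=1 w0=0 w8=0
t17.Δ0 w2=1 w3=0 w6=0 w5=1 w7=0 w4=0 clk=1 w0=0 w8=0
t17.Δ1 w2=1 w3=0 w6=0 w5=1 w7=0 w4=0 clk=0 w0=0 w8=0
t18.Δ0 w2=1 w3=0 w6=0 w5=1 w7=0 w4=0 clk=0 w0=0 w8=0
t18.Δ1 w2=1 w3=0 w6=0 w5=1 w7=0 w4=0 clk=1 w0=0 w8=0
t18.Δ2 w2=1 w3=0 w6=0 w5=1 w7=0 w4=0 clk=1 w0=1 w8=0
t18.Δ3 w2=1 w3=0 w6=0 w5=1 w7=0 w4=1 clk=1 w0=1 w8=0

yes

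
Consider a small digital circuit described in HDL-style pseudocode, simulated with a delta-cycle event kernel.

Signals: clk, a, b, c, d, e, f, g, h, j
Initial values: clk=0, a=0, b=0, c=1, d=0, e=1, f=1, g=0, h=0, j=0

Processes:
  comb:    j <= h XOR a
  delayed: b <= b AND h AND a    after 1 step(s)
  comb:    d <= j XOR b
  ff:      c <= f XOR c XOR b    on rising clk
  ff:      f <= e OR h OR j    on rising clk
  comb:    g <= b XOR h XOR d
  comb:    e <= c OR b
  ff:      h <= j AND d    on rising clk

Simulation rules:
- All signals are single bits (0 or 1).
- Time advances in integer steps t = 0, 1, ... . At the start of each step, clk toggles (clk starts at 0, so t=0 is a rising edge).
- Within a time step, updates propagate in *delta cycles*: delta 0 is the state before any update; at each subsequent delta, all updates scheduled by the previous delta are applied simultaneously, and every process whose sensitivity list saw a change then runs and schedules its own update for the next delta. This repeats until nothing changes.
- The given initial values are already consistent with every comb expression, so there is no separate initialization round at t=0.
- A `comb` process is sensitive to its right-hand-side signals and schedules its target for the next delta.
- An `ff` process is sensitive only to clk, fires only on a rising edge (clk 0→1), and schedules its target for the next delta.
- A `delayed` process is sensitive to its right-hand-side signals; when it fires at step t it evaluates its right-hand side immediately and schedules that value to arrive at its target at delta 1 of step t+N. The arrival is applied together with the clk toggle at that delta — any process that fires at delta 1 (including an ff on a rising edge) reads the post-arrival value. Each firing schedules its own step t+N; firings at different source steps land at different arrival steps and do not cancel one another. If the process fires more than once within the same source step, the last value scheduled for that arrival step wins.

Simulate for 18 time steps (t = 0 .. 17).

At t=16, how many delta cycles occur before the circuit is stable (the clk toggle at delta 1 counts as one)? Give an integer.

2

t=0 Δ0: d=0 f=1 c=1 e=1 g=0 h=0 j=0 a=0 b=0 clk=0
  Δ1: clk:0→1
  Δ2: c:1→0
  Δ3: e:1→0
  (3Δ to stable)
t=1 Δ0: d=0 f=1 c=0 e=0 g=0 h=0 j=0 a=0 b=0 clk=1
  Δ1: clk:1→0
  (1Δ to stable)
t=2 Δ0: d=0 f=1 c=0 e=0 g=0 h=0 j=0 a=0 b=0 clk=0
  Δ1: clk:0→1
  Δ2: f:1→0, c:0→1
  Δ3: e:0→1
  (3Δ to stable)
t=3 Δ0: d=0 f=0 c=1 e=1 g=0 h=0 j=0 a=0 b=0 clk=1
  Δ1: clk:1→0
  (1Δ to stable)
t=4 Δ0: d=0 f=0 c=1 e=1 g=0 h=0 j=0 a=0 b=0 clk=0
  Δ1: clk:0→1
  Δ2: f:0→1
  (2Δ to stable)
t=5 Δ0: d=0 f=1 c=1 e=1 g=0 h=0 j=0 a=0 b=0 clk=1
  Δ1: clk:1→0
  (1Δ to stable)
t=6 Δ0: d=0 f=1 c=1 e=1 g=0 h=0 j=0 a=0 b=0 clk=0
  Δ1: clk:0→1
  Δ2: c:1→0
  Δ3: e:1→0
  (3Δ to stable)
t=7 Δ0: d=0 f=1 c=0 e=0 g=0 h=0 j=0 a=0 b=0 clk=1
  Δ1: clk:1→0
  (1Δ to stable)
t=8 Δ0: d=0 f=1 c=0 e=0 g=0 h=0 j=0 a=0 b=0 clk=0
  Δ1: clk:0→1
  Δ2: f:1→0, c:0→1
  Δ3: e:0→1
  (3Δ to stable)
t=9 Δ0: d=0 f=0 c=1 e=1 g=0 h=0 j=0 a=0 b=0 clk=1
  Δ1: clk:1→0
  (1Δ to stable)
t=10 Δ0: d=0 f=0 c=1 e=1 g=0 h=0 j=0 a=0 b=0 clk=0
  Δ1: clk:0→1
  Δ2: f:0→1
  (2Δ to stable)
t=11 Δ0: d=0 f=1 c=1 e=1 g=0 h=0 j=0 a=0 b=0 clk=1
  Δ1: clk:1→0
  (1Δ to stable)
t=12 Δ0: d=0 f=1 c=1 e=1 g=0 h=0 j=0 a=0 b=0 clk=0
  Δ1: clk:0→1
  Δ2: c:1→0
  Δ3: e:1→0
  (3Δ to stable)
t=13 Δ0: d=0 f=1 c=0 e=0 g=0 h=0 j=0 a=0 b=0 clk=1
  Δ1: clk:1→0
  (1Δ to stable)
t=14 Δ0: d=0 f=1 c=0 e=0 g=0 h=0 j=0 a=0 b=0 clk=0
  Δ1: clk:0→1
  Δ2: f:1→0, c:0→1
  Δ3: e:0→1
  (3Δ to stable)
t=15 Δ0: d=0 f=0 c=1 e=1 g=0 h=0 j=0 a=0 b=0 clk=1
  Δ1: clk:1→0
  (1Δ to stable)
t=16 Δ0: d=0 f=0 c=1 e=1 g=0 h=0 j=0 a=0 b=0 clk=0
  Δ1: clk:0→1
  Δ2: f:0→1
  (2Δ to stable)
t=17 Δ0: d=0 f=1 c=1 e=1 g=0 h=0 j=0 a=0 b=0 clk=1
  Δ1: clk:1→0
  (1Δ to stable)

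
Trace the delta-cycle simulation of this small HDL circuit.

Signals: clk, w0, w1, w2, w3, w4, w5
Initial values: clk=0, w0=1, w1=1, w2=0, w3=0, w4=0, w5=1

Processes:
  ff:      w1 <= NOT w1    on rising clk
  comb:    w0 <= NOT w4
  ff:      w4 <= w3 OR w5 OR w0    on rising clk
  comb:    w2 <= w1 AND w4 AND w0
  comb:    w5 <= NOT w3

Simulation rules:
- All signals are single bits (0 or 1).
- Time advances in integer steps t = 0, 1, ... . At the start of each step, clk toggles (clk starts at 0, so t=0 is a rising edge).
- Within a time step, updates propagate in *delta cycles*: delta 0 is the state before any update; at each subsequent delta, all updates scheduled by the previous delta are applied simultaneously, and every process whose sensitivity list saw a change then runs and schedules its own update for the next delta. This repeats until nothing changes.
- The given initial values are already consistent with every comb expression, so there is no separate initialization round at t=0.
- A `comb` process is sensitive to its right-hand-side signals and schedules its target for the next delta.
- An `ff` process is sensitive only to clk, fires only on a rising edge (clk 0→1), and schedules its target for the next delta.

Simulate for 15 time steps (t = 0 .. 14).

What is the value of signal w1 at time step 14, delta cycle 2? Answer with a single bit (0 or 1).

1

t0.Δ0 clk=0 w2=0 w4=0 w5=1 w3=0 w0=1 w1=1
t0.Δ1 clk=1 w2=0 w4=0 w5=1 w3=0 w0=1 w1=1
t0.Δ2 clk=1 w2=0 w4=1 w5=1 w3=0 w0=1 w1=0
t0.Δ3 clk=1 w2=0 w4=1 w5=1 w3=0 w0=0 w1=0
t1.Δ0 clk=1 w2=0 w4=1 w5=1 w3=0 w0=0 w1=0
t1.Δ1 clk=0 w2=0 w4=1 w5=1 w3=0 w0=0 w1=0
t2.Δ0 clk=0 w2=0 w4=1 w5=1 w3=0 w0=0 w1=0
t2.Δ1 clk=1 w2=0 w4=1 w5=1 w3=0 w0=0 w1=0
t2.Δ2 clk=1 w2=0 w4=1 w5=1 w3=0 w0=0 w1=1
t3.Δ0 clk=1 w2=0 w4=1 w5=1 w3=0 w0=0 w1=1
t3.Δ1 clk=0 w2=0 w4=1 w5=1 w3=0 w0=0 w1=1
t4.Δ0 clk=0 w2=0 w4=1 w5=1 w3=0 w0=0 w1=1
t4.Δ1 clk=1 w2=0 w4=1 w5=1 w3=0 w0=0 w1=1
t4.Δ2 clk=1 w2=0 w4=1 w5=1 w3=0 w0=0 w1=0
t5.Δ0 clk=1 w2=0 w4=1 w5=1 w3=0 w0=0 w1=0
t5.Δ1 clk=0 w2=0 w4=1 w5=1 w3=0 w0=0 w1=0
t6.Δ0 clk=0 w2=0 w4=1 w5=1 w3=0 w0=0 w1=0
t6.Δ1 clk=1 w2=0 w4=1 w5=1 w3=0 w0=0 w1=0
t6.Δ2 clk=1 w2=0 w4=1 w5=1 w3=0 w0=0 w1=1
t7.Δ0 clk=1 w2=0 w4=1 w5=1 w3=0 w0=0 w1=1
t7.Δ1 clk=0 w2=0 w4=1 w5=1 w3=0 w0=0 w1=1
t8.Δ0 clk=0 w2=0 w4=1 w5=1 w3=0 w0=0 w1=1
t8.Δ1 clk=1 w2=0 w4=1 w5=1 w3=0 w0=0 w1=1
t8.Δ2 clk=1 w2=0 w4=1 w5=1 w3=0 w0=0 w1=0
t9.Δ0 clk=1 w2=0 w4=1 w5=1 w3=0 w0=0 w1=0
t9.Δ1 clk=0 w2=0 w4=1 w5=1 w3=0 w0=0 w1=0
t10.Δ0 clk=0 w2=0 w4=1 w5=1 w3=0 w0=0 w1=0
t10.Δ1 clk=1 w2=0 w4=1 w5=1 w3=0 w0=0 w1=0
t10.Δ2 clk=1 w2=0 w4=1 w5=1 w3=0 w0=0 w1=1
t11.Δ0 clk=1 w2=0 w4=1 w5=1 w3=0 w0=0 w1=1
t11.Δ1 clk=0 w2=0 w4=1 w5=1 w3=0 w0=0 w1=1
t12.Δ0 clk=0 w2=0 w4=1 w5=1 w3=0 w0=0 w1=1
t12.Δ1 clk=1 w2=0 w4=1 w5=1 w3=0 w0=0 w1=1
t12.Δ2 clk=1 w2=0 w4=1 w5=1 w3=0 w0=0 w1=0
t13.Δ0 clk=1 w2=0 w4=1 w5=1 w3=0 w0=0 w1=0
t13.Δ1 clk=0 w2=0 w4=1 w5=1 w3=0 w0=0 w1=0
t14.Δ0 clk=0 w2=0 w4=1 w5=1 w3=0 w0=0 w1=0
t14.Δ1 clk=1 w2=0 w4=1 w5=1 w3=0 w0=0 w1=0
t14.Δ2 clk=1 w2=0 w4=1 w5=1 w3=0 w0=0 w1=1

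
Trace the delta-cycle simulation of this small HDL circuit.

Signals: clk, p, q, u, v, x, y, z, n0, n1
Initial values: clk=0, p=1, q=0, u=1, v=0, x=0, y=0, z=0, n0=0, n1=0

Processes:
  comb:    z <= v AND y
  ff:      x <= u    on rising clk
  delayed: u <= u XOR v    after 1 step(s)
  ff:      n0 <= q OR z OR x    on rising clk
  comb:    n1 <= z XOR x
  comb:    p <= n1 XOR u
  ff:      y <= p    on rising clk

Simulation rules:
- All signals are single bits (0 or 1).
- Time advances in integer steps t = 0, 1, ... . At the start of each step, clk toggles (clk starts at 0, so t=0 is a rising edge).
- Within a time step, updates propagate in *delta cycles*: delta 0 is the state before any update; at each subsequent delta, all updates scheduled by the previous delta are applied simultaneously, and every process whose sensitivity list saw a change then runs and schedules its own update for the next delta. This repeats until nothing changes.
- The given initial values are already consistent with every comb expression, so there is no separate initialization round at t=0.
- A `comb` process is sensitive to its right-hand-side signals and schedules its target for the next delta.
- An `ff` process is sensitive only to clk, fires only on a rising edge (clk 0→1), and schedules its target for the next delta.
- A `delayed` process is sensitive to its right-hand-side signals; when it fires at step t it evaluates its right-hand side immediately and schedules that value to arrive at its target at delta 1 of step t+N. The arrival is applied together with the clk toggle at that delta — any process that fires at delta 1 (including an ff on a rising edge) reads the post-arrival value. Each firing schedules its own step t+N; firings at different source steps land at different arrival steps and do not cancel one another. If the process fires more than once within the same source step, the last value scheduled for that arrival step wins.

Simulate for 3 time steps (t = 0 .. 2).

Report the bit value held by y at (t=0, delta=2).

1

[bits: z,n1,v,x,u,clk,p,y,q,n0]
t=0: Δ0=0000101000 Δ1=0000111000 Δ2=0001111100 Δ3=0101111100 Δ4=0101110100 | 4Δ
t=1: Δ0=0101110100 Δ1=0101100100 | 1Δ
t=2: Δ0=0101100100 Δ1=0101110100 Δ2=0101110001 | 2Δ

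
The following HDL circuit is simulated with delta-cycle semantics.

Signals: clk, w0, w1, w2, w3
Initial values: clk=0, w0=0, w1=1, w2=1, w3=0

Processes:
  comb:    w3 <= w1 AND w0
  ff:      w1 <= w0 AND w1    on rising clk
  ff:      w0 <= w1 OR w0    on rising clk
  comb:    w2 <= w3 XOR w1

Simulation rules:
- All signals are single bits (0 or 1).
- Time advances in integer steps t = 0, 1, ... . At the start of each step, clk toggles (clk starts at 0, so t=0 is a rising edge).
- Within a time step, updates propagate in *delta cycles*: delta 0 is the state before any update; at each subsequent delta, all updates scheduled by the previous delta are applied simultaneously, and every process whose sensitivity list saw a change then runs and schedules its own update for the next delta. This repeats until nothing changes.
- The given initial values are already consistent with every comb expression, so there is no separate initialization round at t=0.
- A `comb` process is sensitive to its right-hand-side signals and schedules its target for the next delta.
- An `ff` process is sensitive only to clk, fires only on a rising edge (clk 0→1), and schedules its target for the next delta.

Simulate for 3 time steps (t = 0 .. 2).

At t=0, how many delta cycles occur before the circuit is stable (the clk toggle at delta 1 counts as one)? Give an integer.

3

t0.Δ0 w3=0 w0=0 clk=0 w2=1 w1=1
t0.Δ1 w3=0 w0=0 clk=1 w2=1 w1=1
t0.Δ2 w3=0 w0=1 clk=1 w2=1 w1=0
t0.Δ3 w3=0 w0=1 clk=1 w2=0 w1=0
t1.Δ0 w3=0 w0=1 clk=1 w2=0 w1=0
t1.Δ1 w3=0 w0=1 clk=0 w2=0 w1=0
t2.Δ0 w3=0 w0=1 clk=0 w2=0 w1=0
t2.Δ1 w3=0 w0=1 clk=1 w2=0 w1=0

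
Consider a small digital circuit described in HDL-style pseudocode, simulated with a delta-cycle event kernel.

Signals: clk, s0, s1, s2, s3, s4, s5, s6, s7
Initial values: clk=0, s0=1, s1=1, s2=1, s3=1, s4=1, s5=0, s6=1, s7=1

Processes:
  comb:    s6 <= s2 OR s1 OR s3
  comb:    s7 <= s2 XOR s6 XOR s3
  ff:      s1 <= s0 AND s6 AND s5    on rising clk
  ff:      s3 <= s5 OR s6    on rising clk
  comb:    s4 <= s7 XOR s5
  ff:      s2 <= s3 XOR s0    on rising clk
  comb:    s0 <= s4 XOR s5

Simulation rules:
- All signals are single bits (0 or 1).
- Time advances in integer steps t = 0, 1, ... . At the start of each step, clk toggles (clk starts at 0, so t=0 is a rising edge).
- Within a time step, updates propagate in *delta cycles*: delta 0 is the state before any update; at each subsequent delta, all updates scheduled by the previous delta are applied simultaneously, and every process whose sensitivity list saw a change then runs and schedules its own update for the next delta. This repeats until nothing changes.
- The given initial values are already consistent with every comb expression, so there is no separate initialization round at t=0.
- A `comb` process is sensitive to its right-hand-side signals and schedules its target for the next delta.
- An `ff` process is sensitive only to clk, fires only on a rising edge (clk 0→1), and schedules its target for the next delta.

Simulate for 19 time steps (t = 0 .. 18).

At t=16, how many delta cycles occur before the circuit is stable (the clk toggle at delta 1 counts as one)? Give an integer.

t0.Δ0 s7=1 s1=1 s3=1 s5=0 s6=1 clk=0 s0=1 s4=1 s2=1
t0.Δ1 s7=1 s1=1 s3=1 s5=0 s6=1 clk=1 s0=1 s4=1 s2=1
t0.Δ2 s7=1 s1=0 s3=1 s5=0 s6=1 clk=1 s0=1 s4=1 s2=0
t0.Δ3 s7=0 s1=0 s3=1 s5=0 s6=1 clk=1 s0=1 s4=1 s2=0
t0.Δ4 s7=0 s1=0 s3=1 s5=0 s6=1 clk=1 s0=1 s4=0 s2=0
t0.Δ5 s7=0 s1=0 s3=1 s5=0 s6=1 clk=1 s0=0 s4=0 s2=0
t1.Δ0 s7=0 s1=0 s3=1 s5=0 s6=1 clk=1 s0=0 s4=0 s2=0
t1.Δ1 s7=0 s1=0 s3=1 s5=0 s6=1 clk=0 s0=0 s4=0 s2=0
t2.Δ0 s7=0 s1=0 s3=1 s5=0 s6=1 clk=0 s0=0 s4=0 s2=0
t2.Δ1 s7=0 s1=0 s3=1 s5=0 s6=1 clk=1 s0=0 s4=0 s2=0
t2.Δ2 s7=0 s1=0 s3=1 s5=0 s6=1 clk=1 s0=0 s4=0 s2=1
t2.Δ3 s7=1 s1=0 s3=1 s5=0 s6=1 clk=1 s0=0 s4=0 s2=1
t2.Δ4 s7=1 s1=0 s3=1 s5=0 s6=1 clk=1 s0=0 s4=1 s2=1
t2.Δ5 s7=1 s1=0 s3=1 s5=0 s6=1 clk=1 s0=1 s4=1 s2=1
t3.Δ0 s7=1 s1=0 s3=1 s5=0 s6=1 clk=1 s0=1 s4=1 s2=1
t3.Δ1 s7=1 s1=0 s3=1 s5=0 s6=1 clk=0 s0=1 s4=1 s2=1
t4.Δ0 s7=1 s1=0 s3=1 s5=0 s6=1 clk=0 s0=1 s4=1 s2=1
t4.Δ1 s7=1 s1=0 s3=1 s5=0 s6=1 clk=1 s0=1 s4=1 s2=1
t4.Δ2 s7=1 s1=0 s3=1 s5=0 s6=1 clk=1 s0=1 s4=1 s2=0
t4.Δ3 s7=0 s1=0 s3=1 s5=0 s6=1 clk=1 s0=1 s4=1 s2=0
t4.Δ4 s7=0 s1=0 s3=1 s5=0 s6=1 clk=1 s0=1 s4=0 s2=0
t4.Δ5 s7=0 s1=0 s3=1 s5=0 s6=1 clk=1 s0=0 s4=0 s2=0
t5.Δ0 s7=0 s1=0 s3=1 s5=0 s6=1 clk=1 s0=0 s4=0 s2=0
t5.Δ1 s7=0 s1=0 s3=1 s5=0 s6=1 clk=0 s0=0 s4=0 s2=0
t6.Δ0 s7=0 s1=0 s3=1 s5=0 s6=1 clk=0 s0=0 s4=0 s2=0
t6.Δ1 s7=0 s1=0 s3=1 s5=0 s6=1 clk=1 s0=0 s4=0 s2=0
t6.Δ2 s7=0 s1=0 s3=1 s5=0 s6=1 clk=1 s0=0 s4=0 s2=1
t6.Δ3 s7=1 s1=0 s3=1 s5=0 s6=1 clk=1 s0=0 s4=0 s2=1
t6.Δ4 s7=1 s1=0 s3=1 s5=0 s6=1 clk=1 s0=0 s4=1 s2=1
t6.Δ5 s7=1 s1=0 s3=1 s5=0 s6=1 clk=1 s0=1 s4=1 s2=1
t7.Δ0 s7=1 s1=0 s3=1 s5=0 s6=1 clk=1 s0=1 s4=1 s2=1
t7.Δ1 s7=1 s1=0 s3=1 s5=0 s6=1 clk=0 s0=1 s4=1 s2=1
t8.Δ0 s7=1 s1=0 s3=1 s5=0 s6=1 clk=0 s0=1 s4=1 s2=1
t8.Δ1 s7=1 s1=0 s3=1 s5=0 s6=1 clk=1 s0=1 s4=1 s2=1
t8.Δ2 s7=1 s1=0 s3=1 s5=0 s6=1 clk=1 s0=1 s4=1 s2=0
t8.Δ3 s7=0 s1=0 s3=1 s5=0 s6=1 clk=1 s0=1 s4=1 s2=0
t8.Δ4 s7=0 s1=0 s3=1 s5=0 s6=1 clk=1 s0=1 s4=0 s2=0
t8.Δ5 s7=0 s1=0 s3=1 s5=0 s6=1 clk=1 s0=0 s4=0 s2=0
t9.Δ0 s7=0 s1=0 s3=1 s5=0 s6=1 clk=1 s0=0 s4=0 s2=0
t9.Δ1 s7=0 s1=0 s3=1 s5=0 s6=1 clk=0 s0=0 s4=0 s2=0
t10.Δ0 s7=0 s1=0 s3=1 s5=0 s6=1 clk=0 s0=0 s4=0 s2=0
t10.Δ1 s7=0 s1=0 s3=1 s5=0 s6=1 clk=1 s0=0 s4=0 s2=0
t10.Δ2 s7=0 s1=0 s3=1 s5=0 s6=1 clk=1 s0=0 s4=0 s2=1
t10.Δ3 s7=1 s1=0 s3=1 s5=0 s6=1 clk=1 s0=0 s4=0 s2=1
t10.Δ4 s7=1 s1=0 s3=1 s5=0 s6=1 clk=1 s0=0 s4=1 s2=1
t10.Δ5 s7=1 s1=0 s3=1 s5=0 s6=1 clk=1 s0=1 s4=1 s2=1
t11.Δ0 s7=1 s1=0 s3=1 s5=0 s6=1 clk=1 s0=1 s4=1 s2=1
t11.Δ1 s7=1 s1=0 s3=1 s5=0 s6=1 clk=0 s0=1 s4=1 s2=1
t12.Δ0 s7=1 s1=0 s3=1 s5=0 s6=1 clk=0 s0=1 s4=1 s2=1
t12.Δ1 s7=1 s1=0 s3=1 s5=0 s6=1 clk=1 s0=1 s4=1 s2=1
t12.Δ2 s7=1 s1=0 s3=1 s5=0 s6=1 clk=1 s0=1 s4=1 s2=0
t12.Δ3 s7=0 s1=0 s3=1 s5=0 s6=1 clk=1 s0=1 s4=1 s2=0
t12.Δ4 s7=0 s1=0 s3=1 s5=0 s6=1 clk=1 s0=1 s4=0 s2=0
t12.Δ5 s7=0 s1=0 s3=1 s5=0 s6=1 clk=1 s0=0 s4=0 s2=0
t13.Δ0 s7=0 s1=0 s3=1 s5=0 s6=1 clk=1 s0=0 s4=0 s2=0
t13.Δ1 s7=0 s1=0 s3=1 s5=0 s6=1 clk=0 s0=0 s4=0 s2=0
t14.Δ0 s7=0 s1=0 s3=1 s5=0 s6=1 clk=0 s0=0 s4=0 s2=0
t14.Δ1 s7=0 s1=0 s3=1 s5=0 s6=1 clk=1 s0=0 s4=0 s2=0
t14.Δ2 s7=0 s1=0 s3=1 s5=0 s6=1 clk=1 s0=0 s4=0 s2=1
t14.Δ3 s7=1 s1=0 s3=1 s5=0 s6=1 clk=1 s0=0 s4=0 s2=1
t14.Δ4 s7=1 s1=0 s3=1 s5=0 s6=1 clk=1 s0=0 s4=1 s2=1
t14.Δ5 s7=1 s1=0 s3=1 s5=0 s6=1 clk=1 s0=1 s4=1 s2=1
t15.Δ0 s7=1 s1=0 s3=1 s5=0 s6=1 clk=1 s0=1 s4=1 s2=1
t15.Δ1 s7=1 s1=0 s3=1 s5=0 s6=1 clk=0 s0=1 s4=1 s2=1
t16.Δ0 s7=1 s1=0 s3=1 s5=0 s6=1 clk=0 s0=1 s4=1 s2=1
t16.Δ1 s7=1 s1=0 s3=1 s5=0 s6=1 clk=1 s0=1 s4=1 s2=1
t16.Δ2 s7=1 s1=0 s3=1 s5=0 s6=1 clk=1 s0=1 s4=1 s2=0
t16.Δ3 s7=0 s1=0 s3=1 s5=0 s6=1 clk=1 s0=1 s4=1 s2=0
t16.Δ4 s7=0 s1=0 s3=1 s5=0 s6=1 clk=1 s0=1 s4=0 s2=0
t16.Δ5 s7=0 s1=0 s3=1 s5=0 s6=1 clk=1 s0=0 s4=0 s2=0
t17.Δ0 s7=0 s1=0 s3=1 s5=0 s6=1 clk=1 s0=0 s4=0 s2=0
t17.Δ1 s7=0 s1=0 s3=1 s5=0 s6=1 clk=0 s0=0 s4=0 s2=0
t18.Δ0 s7=0 s1=0 s3=1 s5=0 s6=1 clk=0 s0=0 s4=0 s2=0
t18.Δ1 s7=0 s1=0 s3=1 s5=0 s6=1 clk=1 s0=0 s4=0 s2=0
t18.Δ2 s7=0 s1=0 s3=1 s5=0 s6=1 clk=1 s0=0 s4=0 s2=1
t18.Δ3 s7=1 s1=0 s3=1 s5=0 s6=1 clk=1 s0=0 s4=0 s2=1
t18.Δ4 s7=1 s1=0 s3=1 s5=0 s6=1 clk=1 s0=0 s4=1 s2=1
t18.Δ5 s7=1 s1=0 s3=1 s5=0 s6=1 clk=1 s0=1 s4=1 s2=1

5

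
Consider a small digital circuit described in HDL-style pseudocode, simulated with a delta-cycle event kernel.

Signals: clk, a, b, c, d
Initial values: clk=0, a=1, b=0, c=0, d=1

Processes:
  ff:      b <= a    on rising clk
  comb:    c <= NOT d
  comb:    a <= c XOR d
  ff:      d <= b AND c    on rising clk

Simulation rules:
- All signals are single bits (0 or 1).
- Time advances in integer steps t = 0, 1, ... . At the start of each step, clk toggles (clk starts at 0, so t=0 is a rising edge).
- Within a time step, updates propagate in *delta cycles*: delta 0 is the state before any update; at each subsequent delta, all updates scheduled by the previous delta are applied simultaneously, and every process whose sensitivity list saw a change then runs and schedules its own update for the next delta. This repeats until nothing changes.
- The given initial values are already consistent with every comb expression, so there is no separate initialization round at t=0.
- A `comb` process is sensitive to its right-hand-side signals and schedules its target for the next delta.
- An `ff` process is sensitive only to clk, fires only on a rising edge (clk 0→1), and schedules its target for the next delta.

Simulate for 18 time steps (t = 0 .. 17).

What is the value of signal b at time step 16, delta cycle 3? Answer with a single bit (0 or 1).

[bits: clk,a,c,b,d]
t=0: Δ0=01001 Δ1=11001 Δ2=11010 Δ3=10110 Δ4=11110 | 4Δ
t=1: Δ0=11110 Δ1=01110 | 1Δ
t=2: Δ0=01110 Δ1=11110 Δ2=11111 Δ3=10011 Δ4=11011 | 4Δ
t=3: Δ0=11011 Δ1=01011 | 1Δ
t=4: Δ0=01011 Δ1=11011 Δ2=11010 Δ3=10110 Δ4=11110 | 4Δ
t=5: Δ0=11110 Δ1=01110 | 1Δ
t=6: Δ0=01110 Δ1=11110 Δ2=11111 Δ3=10011 Δ4=11011 | 4Δ
t=7: Δ0=11011 Δ1=01011 | 1Δ
t=8: Δ0=01011 Δ1=11011 Δ2=11010 Δ3=10110 Δ4=11110 | 4Δ
t=9: Δ0=11110 Δ1=01110 | 1Δ
t=10: Δ0=01110 Δ1=11110 Δ2=11111 Δ3=10011 Δ4=11011 | 4Δ
t=11: Δ0=11011 Δ1=01011 | 1Δ
t=12: Δ0=01011 Δ1=11011 Δ2=11010 Δ3=10110 Δ4=11110 | 4Δ
t=13: Δ0=11110 Δ1=01110 | 1Δ
t=14: Δ0=01110 Δ1=11110 Δ2=11111 Δ3=10011 Δ4=11011 | 4Δ
t=15: Δ0=11011 Δ1=01011 | 1Δ
t=16: Δ0=01011 Δ1=11011 Δ2=11010 Δ3=10110 Δ4=11110 | 4Δ
t=17: Δ0=11110 Δ1=01110 | 1Δ

1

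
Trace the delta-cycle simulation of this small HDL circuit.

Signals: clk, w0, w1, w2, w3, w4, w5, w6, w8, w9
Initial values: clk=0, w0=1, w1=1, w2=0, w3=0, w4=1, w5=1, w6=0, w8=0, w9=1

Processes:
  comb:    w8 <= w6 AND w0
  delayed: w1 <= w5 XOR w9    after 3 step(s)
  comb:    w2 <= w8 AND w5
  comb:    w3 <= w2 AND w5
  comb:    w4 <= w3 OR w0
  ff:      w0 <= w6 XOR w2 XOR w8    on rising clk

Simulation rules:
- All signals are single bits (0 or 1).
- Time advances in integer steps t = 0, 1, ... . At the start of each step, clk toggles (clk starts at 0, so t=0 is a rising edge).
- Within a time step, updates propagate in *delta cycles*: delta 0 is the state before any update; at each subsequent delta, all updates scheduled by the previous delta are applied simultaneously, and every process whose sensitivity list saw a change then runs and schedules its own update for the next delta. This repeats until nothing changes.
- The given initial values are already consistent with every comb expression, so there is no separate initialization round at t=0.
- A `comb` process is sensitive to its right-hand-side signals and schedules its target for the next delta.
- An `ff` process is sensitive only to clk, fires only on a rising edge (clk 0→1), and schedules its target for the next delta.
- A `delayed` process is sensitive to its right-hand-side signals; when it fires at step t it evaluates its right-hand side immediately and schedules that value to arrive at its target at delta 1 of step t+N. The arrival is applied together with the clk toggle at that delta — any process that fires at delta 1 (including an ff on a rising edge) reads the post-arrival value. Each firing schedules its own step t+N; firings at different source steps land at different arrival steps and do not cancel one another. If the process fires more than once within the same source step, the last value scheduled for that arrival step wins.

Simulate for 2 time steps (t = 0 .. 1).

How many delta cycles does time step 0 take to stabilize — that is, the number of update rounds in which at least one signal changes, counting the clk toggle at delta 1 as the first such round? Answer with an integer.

t=0 Δ0: clk=0 w5=1 w6=0 w2=0 w0=1 w4=1 w3=0 w1=1 w9=1 w8=0
  Δ1: clk:0→1
  Δ2: w0:1→0
  Δ3: w4:1→0
  (3Δ to stable)
t=1 Δ0: clk=1 w5=1 w6=0 w2=0 w0=0 w4=0 w3=0 w1=1 w9=1 w8=0
  Δ1: clk:1→0
  (1Δ to stable)

3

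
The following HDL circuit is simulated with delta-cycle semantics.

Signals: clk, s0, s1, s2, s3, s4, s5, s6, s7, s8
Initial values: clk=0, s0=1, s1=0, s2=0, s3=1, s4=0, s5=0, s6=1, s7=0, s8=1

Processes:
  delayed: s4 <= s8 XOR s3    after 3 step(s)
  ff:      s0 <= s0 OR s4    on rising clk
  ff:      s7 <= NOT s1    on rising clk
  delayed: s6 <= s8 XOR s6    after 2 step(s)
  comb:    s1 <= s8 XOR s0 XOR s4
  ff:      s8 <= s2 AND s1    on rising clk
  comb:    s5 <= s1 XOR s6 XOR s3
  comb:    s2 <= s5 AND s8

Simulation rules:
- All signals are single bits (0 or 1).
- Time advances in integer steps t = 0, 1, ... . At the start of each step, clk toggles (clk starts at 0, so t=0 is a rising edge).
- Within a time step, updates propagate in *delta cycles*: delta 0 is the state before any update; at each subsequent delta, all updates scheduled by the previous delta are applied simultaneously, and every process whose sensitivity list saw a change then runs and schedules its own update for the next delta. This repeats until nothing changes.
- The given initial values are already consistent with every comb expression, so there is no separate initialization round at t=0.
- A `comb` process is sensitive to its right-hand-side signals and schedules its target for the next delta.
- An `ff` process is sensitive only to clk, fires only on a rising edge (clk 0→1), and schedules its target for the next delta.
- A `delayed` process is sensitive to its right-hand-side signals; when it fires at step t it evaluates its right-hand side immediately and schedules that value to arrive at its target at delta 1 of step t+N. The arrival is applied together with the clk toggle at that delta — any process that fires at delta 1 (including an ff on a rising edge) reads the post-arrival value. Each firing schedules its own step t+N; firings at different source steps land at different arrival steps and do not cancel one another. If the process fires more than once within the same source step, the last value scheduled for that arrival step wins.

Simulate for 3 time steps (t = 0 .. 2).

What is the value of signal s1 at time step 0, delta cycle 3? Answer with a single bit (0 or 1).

[bits: s6,s4,s7,s5,s2,clk,s3,s8,s1,s0]
t=0: Δ0=1000001101 Δ1=1000011101 Δ2=1010011001 Δ3=1010011011 Δ4=1011011011 | 4Δ
t=1: Δ0=1011011011 Δ1=1011001011 | 1Δ
t=2: Δ0=1011001011 Δ1=1011011011 Δ2=1001011011 | 2Δ

1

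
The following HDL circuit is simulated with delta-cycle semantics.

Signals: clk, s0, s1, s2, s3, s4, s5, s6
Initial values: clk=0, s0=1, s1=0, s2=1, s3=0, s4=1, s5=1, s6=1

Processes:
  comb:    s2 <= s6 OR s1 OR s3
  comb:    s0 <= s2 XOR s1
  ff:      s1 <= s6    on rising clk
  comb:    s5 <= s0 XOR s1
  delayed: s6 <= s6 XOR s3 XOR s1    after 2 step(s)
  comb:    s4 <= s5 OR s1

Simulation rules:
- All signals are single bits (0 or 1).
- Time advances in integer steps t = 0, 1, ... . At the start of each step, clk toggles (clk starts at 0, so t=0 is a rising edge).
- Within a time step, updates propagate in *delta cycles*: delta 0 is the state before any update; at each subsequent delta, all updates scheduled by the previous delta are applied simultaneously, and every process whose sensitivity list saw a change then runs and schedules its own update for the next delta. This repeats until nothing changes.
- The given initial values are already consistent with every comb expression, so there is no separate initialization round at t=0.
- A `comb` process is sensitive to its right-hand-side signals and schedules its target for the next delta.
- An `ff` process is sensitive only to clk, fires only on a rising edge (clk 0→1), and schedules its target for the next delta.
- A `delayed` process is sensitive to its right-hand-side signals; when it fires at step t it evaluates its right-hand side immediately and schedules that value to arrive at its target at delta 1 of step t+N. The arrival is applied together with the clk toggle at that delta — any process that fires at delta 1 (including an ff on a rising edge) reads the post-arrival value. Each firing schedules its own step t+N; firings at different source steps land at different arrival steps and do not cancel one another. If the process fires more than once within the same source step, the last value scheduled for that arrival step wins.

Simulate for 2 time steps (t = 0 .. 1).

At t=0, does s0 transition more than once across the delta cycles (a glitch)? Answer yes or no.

t=0 Δ0: s6=1 s4=1 s5=1 s1=0 clk=0 s2=1 s3=0 s0=1
  Δ1: clk:0→1
  Δ2: s1:0→1
  Δ3: s5:1→0, s0:1→0
  Δ4: s5:0→1
  (4Δ to stable)
t=1 Δ0: s6=1 s4=1 s5=1 s1=1 clk=1 s2=1 s3=0 s0=0
  Δ1: clk:1→0
  (1Δ to stable)

no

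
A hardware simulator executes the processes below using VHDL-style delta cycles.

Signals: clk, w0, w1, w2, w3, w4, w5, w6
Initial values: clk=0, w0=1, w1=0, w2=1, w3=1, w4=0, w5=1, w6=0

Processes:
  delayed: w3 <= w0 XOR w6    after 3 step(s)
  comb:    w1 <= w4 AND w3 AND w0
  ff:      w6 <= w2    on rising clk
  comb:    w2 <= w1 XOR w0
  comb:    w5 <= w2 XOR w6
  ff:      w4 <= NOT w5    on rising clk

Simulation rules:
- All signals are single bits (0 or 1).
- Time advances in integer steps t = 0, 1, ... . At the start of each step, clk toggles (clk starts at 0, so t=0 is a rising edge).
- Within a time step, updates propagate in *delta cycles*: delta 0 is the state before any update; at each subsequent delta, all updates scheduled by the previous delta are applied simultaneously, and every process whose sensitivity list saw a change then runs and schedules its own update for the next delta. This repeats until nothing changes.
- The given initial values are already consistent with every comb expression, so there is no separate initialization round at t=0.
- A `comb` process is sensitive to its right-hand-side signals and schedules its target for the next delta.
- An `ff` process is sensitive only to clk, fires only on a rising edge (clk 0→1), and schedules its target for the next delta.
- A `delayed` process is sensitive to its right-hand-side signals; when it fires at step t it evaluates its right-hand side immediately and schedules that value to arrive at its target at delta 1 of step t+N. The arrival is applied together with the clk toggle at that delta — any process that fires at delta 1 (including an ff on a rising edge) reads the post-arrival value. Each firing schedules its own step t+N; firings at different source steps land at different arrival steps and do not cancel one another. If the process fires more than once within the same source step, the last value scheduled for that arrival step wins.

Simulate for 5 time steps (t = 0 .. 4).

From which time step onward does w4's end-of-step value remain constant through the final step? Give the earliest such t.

2

[bits: w3,w4,clk,w0,w5,w6,w2,w1]
t=0: Δ0=10011010 Δ1=10111010 Δ2=10111110 Δ3=10110110 | 3Δ
t=1: Δ0=10110110 Δ1=10010110 | 1Δ
t=2: Δ0=10010110 Δ1=10110110 Δ2=11110110 Δ3=11110111 Δ4=11110101 Δ5=11111101 | 5Δ
t=3: Δ0=11111101 Δ1=01011101 Δ2=01011100 Δ3=01011110 Δ4=01010110 | 4Δ
t=4: Δ0=01010110 Δ1=01110110 | 1Δ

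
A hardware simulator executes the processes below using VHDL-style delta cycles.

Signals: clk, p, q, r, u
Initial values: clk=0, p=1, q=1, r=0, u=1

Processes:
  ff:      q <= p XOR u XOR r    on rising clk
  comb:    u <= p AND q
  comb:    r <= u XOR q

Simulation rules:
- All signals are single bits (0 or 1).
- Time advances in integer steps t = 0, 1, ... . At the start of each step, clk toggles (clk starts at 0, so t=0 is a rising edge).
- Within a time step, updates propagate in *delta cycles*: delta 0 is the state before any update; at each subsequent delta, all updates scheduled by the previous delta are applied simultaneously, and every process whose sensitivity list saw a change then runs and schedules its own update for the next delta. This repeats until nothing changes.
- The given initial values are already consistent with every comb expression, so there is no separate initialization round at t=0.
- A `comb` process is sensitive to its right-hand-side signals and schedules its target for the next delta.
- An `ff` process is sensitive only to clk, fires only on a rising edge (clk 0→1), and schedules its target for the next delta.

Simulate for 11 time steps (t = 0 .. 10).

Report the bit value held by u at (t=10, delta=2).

0

[bits: clk,p,u,q,r]
t=0: Δ0=01110 Δ1=11110 Δ2=11100 Δ3=11001 Δ4=11000 | 4Δ
t=1: Δ0=11000 Δ1=01000 | 1Δ
t=2: Δ0=01000 Δ1=11000 Δ2=11010 Δ3=11111 Δ4=11110 | 4Δ
t=3: Δ0=11110 Δ1=01110 | 1Δ
t=4: Δ0=01110 Δ1=11110 Δ2=11100 Δ3=11001 Δ4=11000 | 4Δ
t=5: Δ0=11000 Δ1=01000 | 1Δ
t=6: Δ0=01000 Δ1=11000 Δ2=11010 Δ3=11111 Δ4=11110 | 4Δ
t=7: Δ0=11110 Δ1=01110 | 1Δ
t=8: Δ0=01110 Δ1=11110 Δ2=11100 Δ3=11001 Δ4=11000 | 4Δ
t=9: Δ0=11000 Δ1=01000 | 1Δ
t=10: Δ0=01000 Δ1=11000 Δ2=11010 Δ3=11111 Δ4=11110 | 4Δ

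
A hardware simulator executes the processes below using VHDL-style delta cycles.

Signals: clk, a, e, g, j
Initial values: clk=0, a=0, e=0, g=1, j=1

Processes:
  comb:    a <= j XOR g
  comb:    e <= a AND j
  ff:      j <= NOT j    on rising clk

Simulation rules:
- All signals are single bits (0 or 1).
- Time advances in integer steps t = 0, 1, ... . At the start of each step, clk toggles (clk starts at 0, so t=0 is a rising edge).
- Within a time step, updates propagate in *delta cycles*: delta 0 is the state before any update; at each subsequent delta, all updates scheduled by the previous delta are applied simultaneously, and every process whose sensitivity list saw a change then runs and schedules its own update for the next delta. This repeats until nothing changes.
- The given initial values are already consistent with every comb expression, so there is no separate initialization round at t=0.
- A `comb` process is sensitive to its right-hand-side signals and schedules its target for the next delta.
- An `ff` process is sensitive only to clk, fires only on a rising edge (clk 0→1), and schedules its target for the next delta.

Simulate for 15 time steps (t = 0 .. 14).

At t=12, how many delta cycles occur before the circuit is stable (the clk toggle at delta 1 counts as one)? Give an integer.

3

[bits: e,clk,j,a,g]
t=0: Δ0=00101 Δ1=01101 Δ2=01001 Δ3=01011 | 3Δ
t=1: Δ0=01011 Δ1=00011 | 1Δ
t=2: Δ0=00011 Δ1=01011 Δ2=01111 Δ3=11101 Δ4=01101 | 4Δ
t=3: Δ0=01101 Δ1=00101 | 1Δ
t=4: Δ0=00101 Δ1=01101 Δ2=01001 Δ3=01011 | 3Δ
t=5: Δ0=01011 Δ1=00011 | 1Δ
t=6: Δ0=00011 Δ1=01011 Δ2=01111 Δ3=11101 Δ4=01101 | 4Δ
t=7: Δ0=01101 Δ1=00101 | 1Δ
t=8: Δ0=00101 Δ1=01101 Δ2=01001 Δ3=01011 | 3Δ
t=9: Δ0=01011 Δ1=00011 | 1Δ
t=10: Δ0=00011 Δ1=01011 Δ2=01111 Δ3=11101 Δ4=01101 | 4Δ
t=11: Δ0=01101 Δ1=00101 | 1Δ
t=12: Δ0=00101 Δ1=01101 Δ2=01001 Δ3=01011 | 3Δ
t=13: Δ0=01011 Δ1=00011 | 1Δ
t=14: Δ0=00011 Δ1=01011 Δ2=01111 Δ3=11101 Δ4=01101 | 4Δ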